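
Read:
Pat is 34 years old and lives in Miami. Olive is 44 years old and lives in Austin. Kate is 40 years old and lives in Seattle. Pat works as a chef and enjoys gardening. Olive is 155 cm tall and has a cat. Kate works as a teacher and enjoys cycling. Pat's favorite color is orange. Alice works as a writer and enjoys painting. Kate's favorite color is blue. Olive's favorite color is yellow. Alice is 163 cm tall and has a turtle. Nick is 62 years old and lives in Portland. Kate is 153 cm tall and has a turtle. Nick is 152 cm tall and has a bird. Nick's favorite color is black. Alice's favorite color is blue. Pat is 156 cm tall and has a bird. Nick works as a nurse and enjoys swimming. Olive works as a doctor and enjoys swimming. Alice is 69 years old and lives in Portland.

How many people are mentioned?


People: Olive, Kate, Pat, Nick, Alice. Count = 5

5


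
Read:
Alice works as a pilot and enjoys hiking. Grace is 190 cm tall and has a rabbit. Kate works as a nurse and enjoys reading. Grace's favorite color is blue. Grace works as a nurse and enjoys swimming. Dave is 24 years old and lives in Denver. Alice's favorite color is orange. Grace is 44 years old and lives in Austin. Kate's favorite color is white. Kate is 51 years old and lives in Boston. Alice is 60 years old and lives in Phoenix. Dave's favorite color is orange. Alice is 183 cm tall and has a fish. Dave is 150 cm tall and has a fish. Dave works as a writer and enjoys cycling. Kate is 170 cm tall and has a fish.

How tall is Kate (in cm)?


Kate is 170 cm tall

170


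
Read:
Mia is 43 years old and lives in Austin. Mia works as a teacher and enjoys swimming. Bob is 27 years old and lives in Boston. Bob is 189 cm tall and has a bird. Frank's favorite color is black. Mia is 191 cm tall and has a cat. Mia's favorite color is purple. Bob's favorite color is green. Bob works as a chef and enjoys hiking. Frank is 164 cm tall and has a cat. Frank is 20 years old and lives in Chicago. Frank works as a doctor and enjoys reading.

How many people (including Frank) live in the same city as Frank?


Frank lives in Chicago. Count = 1

1


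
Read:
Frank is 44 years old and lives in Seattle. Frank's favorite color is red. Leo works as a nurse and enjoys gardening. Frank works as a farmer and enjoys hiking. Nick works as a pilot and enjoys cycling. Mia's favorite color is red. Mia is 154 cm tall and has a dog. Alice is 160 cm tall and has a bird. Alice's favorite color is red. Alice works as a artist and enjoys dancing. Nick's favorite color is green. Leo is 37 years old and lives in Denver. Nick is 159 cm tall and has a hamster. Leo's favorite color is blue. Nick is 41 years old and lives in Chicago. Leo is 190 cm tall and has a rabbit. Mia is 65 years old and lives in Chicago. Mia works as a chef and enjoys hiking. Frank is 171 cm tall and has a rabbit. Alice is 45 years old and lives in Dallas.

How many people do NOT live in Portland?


Not in Portland: 5

5


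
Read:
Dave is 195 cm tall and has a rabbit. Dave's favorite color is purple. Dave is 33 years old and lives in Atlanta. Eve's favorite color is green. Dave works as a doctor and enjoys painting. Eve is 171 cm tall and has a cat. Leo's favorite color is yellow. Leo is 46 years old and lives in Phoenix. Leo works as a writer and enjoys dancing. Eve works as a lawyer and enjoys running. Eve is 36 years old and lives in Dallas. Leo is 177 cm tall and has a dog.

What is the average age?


Sum=115, n=3, avg=38.33

38.33


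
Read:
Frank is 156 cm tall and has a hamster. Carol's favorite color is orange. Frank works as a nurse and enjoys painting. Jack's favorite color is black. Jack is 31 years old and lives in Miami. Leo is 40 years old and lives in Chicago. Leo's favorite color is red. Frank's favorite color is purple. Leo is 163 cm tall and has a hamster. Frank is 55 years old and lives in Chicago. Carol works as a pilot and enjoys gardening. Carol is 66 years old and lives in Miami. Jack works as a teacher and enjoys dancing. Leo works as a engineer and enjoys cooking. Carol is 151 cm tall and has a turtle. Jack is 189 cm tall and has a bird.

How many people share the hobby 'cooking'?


Count: 1

1


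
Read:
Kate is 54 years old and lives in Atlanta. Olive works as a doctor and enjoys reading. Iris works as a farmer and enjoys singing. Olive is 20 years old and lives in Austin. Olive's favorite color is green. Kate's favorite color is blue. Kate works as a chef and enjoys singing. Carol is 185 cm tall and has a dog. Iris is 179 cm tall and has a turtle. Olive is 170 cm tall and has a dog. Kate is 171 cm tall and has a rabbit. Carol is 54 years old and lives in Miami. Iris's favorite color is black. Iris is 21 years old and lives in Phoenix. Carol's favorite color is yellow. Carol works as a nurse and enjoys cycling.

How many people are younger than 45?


Filter: 2

2


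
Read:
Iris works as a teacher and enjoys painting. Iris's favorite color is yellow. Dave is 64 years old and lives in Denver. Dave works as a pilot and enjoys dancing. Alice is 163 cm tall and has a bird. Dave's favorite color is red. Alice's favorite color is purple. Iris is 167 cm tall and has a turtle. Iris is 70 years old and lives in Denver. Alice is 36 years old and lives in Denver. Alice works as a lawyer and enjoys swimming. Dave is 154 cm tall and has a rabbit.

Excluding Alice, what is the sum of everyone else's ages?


Sum (excluding Alice): 134

134


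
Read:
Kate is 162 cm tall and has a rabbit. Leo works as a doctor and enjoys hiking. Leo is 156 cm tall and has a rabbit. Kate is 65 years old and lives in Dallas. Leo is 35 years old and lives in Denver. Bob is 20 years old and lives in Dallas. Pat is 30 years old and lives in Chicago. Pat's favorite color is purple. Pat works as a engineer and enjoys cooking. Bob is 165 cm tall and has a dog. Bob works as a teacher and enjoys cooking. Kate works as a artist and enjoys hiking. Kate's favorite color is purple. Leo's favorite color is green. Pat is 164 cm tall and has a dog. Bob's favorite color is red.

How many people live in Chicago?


Count in Chicago: 1

1


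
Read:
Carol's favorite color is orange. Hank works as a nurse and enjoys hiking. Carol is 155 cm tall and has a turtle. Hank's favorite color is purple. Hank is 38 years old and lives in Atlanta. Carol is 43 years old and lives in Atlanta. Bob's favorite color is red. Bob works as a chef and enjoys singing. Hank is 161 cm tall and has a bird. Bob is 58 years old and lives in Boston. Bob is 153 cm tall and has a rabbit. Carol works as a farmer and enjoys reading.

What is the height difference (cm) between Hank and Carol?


|161 - 155| = 6

6


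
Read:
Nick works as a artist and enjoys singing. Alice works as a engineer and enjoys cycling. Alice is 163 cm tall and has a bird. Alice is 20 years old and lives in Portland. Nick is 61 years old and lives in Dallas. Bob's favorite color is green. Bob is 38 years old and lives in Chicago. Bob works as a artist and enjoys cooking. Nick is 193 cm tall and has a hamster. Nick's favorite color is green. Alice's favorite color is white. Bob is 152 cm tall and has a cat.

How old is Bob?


Bob is 38 years old

38


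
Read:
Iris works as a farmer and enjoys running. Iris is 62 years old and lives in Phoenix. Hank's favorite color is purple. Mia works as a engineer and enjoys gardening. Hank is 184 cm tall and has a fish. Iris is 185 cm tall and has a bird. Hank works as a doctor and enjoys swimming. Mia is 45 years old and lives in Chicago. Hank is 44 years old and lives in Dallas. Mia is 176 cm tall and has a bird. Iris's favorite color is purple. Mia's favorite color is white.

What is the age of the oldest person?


Oldest: Iris at 62

62


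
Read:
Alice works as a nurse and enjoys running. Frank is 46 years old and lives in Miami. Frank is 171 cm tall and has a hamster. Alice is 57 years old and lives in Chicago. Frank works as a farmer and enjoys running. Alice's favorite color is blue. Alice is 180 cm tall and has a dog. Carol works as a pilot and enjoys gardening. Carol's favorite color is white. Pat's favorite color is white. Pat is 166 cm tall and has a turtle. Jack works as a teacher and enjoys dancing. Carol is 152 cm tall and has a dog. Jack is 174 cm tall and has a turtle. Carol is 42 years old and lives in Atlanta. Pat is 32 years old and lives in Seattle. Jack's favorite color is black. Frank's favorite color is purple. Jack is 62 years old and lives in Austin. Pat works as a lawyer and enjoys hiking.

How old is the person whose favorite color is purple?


Person with favorite color=purple is Frank, age 46

46


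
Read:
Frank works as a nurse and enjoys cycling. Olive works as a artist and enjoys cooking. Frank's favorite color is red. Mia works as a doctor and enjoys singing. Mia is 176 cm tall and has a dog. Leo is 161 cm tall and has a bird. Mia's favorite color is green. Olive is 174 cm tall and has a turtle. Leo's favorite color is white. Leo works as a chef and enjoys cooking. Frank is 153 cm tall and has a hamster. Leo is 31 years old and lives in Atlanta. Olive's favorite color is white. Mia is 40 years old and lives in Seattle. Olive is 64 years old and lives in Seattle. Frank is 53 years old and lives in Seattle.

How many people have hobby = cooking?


Count: 2

2


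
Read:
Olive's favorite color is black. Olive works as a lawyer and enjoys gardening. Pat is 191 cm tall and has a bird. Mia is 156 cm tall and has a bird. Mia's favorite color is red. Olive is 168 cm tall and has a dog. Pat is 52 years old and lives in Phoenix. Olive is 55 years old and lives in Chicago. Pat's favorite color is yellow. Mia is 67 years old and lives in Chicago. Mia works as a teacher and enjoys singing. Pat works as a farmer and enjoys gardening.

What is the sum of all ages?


67+52+55 = 174

174


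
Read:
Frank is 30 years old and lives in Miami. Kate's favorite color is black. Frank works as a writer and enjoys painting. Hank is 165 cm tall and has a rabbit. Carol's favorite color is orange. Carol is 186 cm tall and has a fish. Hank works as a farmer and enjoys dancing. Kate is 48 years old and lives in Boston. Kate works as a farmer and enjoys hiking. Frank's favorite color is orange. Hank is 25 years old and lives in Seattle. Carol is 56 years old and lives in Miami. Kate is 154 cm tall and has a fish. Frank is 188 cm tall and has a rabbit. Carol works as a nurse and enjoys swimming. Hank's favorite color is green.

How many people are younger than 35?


Filter: 2

2


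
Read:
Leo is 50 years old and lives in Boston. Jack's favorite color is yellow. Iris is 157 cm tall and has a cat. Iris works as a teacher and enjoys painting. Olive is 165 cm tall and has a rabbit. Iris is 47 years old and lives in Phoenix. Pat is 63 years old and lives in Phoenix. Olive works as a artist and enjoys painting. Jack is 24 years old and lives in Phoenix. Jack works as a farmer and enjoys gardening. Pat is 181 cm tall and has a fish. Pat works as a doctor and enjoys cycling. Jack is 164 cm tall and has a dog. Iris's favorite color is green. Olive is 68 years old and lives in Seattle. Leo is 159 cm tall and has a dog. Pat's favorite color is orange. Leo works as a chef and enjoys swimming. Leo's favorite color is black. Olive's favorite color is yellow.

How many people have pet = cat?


Count: 1

1


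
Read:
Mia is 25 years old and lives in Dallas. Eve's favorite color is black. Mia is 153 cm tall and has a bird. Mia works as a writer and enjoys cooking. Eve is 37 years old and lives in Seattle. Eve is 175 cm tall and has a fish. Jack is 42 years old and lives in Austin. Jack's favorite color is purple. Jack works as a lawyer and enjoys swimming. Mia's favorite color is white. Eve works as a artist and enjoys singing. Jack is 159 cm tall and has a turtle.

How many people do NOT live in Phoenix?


Not in Phoenix: 3

3


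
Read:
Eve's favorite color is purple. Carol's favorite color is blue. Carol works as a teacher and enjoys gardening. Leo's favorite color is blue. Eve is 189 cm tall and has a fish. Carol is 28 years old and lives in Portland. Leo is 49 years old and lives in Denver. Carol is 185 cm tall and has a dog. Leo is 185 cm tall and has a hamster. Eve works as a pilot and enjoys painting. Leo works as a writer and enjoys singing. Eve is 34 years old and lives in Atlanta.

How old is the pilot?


The pilot is Eve, age 34

34


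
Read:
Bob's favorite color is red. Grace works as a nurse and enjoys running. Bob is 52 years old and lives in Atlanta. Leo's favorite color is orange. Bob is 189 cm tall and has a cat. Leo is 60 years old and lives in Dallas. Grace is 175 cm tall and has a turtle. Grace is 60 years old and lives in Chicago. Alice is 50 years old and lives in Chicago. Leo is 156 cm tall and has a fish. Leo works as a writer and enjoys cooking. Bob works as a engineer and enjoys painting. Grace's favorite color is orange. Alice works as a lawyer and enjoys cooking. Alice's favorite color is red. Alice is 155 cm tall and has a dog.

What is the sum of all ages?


52+60+50+60 = 222

222


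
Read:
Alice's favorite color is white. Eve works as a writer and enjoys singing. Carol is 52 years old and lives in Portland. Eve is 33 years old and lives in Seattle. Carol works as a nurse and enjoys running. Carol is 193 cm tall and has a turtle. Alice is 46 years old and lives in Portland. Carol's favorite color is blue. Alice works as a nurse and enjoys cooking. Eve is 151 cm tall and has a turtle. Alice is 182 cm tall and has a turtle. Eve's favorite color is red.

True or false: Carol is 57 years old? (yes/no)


Carol is actually 52. no

no


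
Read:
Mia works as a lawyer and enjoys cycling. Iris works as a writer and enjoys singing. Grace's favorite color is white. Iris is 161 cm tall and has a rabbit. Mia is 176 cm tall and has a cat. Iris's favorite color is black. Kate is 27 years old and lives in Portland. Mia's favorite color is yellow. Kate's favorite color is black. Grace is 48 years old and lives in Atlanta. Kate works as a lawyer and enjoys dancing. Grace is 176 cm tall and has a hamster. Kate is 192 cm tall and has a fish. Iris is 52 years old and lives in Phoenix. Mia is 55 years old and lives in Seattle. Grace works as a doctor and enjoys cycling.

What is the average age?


Sum=182, n=4, avg=45.5

45.5


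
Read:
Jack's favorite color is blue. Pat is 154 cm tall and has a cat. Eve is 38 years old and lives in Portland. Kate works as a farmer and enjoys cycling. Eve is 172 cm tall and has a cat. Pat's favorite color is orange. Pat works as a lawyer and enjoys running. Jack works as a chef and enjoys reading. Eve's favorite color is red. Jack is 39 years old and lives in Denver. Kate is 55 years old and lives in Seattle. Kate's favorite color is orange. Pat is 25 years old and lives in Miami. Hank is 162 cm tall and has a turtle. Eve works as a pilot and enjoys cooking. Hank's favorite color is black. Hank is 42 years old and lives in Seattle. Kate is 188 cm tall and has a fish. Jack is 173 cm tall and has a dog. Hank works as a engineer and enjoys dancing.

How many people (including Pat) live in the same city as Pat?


Pat lives in Miami. Count = 1

1


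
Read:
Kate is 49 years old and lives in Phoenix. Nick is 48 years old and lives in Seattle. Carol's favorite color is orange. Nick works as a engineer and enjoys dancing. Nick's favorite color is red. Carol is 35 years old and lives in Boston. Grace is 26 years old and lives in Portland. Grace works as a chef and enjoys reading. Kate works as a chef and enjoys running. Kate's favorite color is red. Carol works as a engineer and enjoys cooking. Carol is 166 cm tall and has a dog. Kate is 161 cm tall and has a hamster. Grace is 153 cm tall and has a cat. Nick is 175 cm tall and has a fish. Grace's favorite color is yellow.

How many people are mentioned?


People: Grace, Carol, Kate, Nick. Count = 4

4


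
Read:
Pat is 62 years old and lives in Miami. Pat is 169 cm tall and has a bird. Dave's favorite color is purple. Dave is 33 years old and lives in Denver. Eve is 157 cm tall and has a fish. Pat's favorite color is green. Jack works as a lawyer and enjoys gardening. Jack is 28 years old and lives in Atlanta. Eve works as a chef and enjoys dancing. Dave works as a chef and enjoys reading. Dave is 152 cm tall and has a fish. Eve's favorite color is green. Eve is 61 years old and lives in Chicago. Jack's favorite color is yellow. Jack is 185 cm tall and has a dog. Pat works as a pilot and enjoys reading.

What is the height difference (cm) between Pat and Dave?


|169 - 152| = 17

17


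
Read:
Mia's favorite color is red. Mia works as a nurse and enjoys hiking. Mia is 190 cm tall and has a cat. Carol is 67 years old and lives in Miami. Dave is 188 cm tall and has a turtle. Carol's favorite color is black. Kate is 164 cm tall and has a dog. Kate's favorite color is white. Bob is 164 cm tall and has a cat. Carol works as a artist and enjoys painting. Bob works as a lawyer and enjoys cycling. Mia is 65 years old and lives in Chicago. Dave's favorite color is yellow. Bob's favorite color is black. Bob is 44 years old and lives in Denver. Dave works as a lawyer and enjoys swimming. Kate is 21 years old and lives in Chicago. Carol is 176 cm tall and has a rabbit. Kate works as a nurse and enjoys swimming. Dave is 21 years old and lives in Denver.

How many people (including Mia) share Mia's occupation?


Mia is a nurse. Count = 2

2


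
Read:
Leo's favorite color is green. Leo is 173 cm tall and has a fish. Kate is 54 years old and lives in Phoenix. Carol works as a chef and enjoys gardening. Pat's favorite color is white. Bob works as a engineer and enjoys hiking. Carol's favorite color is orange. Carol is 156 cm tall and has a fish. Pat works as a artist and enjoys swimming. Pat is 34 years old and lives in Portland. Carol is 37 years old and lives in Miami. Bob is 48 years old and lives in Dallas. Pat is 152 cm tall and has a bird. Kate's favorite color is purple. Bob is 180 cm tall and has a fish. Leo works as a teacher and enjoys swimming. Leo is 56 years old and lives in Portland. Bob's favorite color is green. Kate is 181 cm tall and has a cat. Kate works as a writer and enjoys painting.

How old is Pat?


Pat is 34 years old

34


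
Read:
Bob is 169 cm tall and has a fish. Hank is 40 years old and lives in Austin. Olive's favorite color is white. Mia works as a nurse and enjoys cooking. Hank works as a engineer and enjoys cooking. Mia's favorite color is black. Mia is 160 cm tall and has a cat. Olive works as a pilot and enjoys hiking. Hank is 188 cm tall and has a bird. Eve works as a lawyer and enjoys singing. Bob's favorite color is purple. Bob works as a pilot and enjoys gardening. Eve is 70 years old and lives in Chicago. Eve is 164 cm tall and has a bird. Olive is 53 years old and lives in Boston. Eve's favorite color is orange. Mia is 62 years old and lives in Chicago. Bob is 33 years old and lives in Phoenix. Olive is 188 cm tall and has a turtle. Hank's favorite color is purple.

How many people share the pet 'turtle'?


Count: 1

1


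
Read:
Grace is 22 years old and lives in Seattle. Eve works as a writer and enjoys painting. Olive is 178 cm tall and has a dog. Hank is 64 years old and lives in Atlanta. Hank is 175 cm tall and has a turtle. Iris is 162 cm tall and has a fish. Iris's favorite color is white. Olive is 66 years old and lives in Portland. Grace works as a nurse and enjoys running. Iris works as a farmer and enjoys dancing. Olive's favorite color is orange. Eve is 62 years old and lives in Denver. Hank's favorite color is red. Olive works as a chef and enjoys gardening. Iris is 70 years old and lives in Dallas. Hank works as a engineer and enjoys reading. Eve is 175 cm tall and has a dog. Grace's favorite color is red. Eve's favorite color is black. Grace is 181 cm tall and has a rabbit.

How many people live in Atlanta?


Count in Atlanta: 1

1


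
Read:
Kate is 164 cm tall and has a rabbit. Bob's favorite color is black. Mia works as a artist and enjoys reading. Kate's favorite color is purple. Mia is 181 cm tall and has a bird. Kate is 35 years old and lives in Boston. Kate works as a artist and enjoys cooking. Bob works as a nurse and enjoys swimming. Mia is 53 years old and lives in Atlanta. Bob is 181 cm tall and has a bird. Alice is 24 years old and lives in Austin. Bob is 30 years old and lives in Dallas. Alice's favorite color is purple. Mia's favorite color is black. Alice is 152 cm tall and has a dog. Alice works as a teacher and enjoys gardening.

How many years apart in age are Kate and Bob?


35 vs 30, diff = 5

5


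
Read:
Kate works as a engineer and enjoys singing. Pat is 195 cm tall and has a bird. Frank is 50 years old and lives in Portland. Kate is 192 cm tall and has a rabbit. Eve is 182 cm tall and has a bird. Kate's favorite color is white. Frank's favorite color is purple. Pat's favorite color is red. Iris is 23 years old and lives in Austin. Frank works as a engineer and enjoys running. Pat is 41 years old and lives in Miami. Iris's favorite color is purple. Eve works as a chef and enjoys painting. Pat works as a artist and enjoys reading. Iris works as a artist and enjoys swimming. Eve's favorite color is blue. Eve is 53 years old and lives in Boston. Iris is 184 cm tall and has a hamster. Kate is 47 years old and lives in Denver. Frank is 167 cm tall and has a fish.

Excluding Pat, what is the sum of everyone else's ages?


Sum (excluding Pat): 173

173


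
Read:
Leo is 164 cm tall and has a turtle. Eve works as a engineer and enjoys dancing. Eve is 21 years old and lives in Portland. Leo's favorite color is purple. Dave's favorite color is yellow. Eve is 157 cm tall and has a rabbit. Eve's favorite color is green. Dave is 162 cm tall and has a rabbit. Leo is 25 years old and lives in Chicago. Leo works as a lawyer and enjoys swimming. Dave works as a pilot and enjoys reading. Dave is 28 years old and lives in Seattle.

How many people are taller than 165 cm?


Taller than 165: 0

0


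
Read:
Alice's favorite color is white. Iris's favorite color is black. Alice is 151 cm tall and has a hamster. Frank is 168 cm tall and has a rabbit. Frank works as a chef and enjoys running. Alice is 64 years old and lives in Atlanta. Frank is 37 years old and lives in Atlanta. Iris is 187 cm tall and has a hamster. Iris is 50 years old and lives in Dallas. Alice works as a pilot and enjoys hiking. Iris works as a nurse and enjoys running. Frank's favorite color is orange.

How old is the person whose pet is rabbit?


Person with pet=rabbit is Frank, age 37

37


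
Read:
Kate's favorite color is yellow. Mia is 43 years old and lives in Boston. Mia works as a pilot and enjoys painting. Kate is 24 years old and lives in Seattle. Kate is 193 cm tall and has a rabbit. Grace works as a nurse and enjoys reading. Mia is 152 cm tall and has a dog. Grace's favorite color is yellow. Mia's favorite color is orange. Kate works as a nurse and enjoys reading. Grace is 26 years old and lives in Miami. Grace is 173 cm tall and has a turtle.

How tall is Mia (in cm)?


Mia is 152 cm tall

152


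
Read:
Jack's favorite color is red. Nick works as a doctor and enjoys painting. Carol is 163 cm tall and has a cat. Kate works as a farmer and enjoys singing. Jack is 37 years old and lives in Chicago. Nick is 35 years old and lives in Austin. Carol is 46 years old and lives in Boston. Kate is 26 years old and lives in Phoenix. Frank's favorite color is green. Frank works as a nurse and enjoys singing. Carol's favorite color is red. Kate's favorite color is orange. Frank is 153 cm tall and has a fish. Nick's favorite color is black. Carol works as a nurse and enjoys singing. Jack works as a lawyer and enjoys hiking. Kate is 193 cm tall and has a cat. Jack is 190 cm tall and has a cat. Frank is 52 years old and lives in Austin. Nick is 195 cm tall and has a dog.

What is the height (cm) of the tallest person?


Tallest: Nick at 195 cm

195


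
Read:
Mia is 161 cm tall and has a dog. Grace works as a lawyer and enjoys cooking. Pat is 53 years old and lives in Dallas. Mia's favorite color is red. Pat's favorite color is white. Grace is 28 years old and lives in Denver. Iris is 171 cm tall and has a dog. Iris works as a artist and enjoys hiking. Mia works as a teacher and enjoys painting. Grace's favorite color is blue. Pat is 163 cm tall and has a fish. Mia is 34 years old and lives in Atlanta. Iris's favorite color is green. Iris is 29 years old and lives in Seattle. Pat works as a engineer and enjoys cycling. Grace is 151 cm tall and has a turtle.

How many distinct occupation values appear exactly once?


Unique occupation values: 4

4


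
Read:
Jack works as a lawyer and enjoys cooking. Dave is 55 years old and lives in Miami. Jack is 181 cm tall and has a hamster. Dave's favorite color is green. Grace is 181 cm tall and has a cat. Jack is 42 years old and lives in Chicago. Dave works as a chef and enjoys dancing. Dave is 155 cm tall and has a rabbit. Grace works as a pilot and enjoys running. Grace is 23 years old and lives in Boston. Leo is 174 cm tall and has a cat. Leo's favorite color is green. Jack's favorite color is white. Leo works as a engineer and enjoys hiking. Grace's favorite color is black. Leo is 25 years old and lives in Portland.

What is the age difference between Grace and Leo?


|23 - 25| = 2

2


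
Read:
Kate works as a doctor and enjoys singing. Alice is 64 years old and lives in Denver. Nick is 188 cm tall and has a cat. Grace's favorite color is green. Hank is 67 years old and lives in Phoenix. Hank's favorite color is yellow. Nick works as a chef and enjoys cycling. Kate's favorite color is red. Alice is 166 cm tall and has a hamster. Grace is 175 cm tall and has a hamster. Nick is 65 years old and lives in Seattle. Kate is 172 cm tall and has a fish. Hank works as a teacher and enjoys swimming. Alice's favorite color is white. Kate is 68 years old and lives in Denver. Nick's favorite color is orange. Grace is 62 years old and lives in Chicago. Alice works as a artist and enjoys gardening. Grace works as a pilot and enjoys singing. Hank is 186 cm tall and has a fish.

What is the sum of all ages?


68+67+64+62+65 = 326

326


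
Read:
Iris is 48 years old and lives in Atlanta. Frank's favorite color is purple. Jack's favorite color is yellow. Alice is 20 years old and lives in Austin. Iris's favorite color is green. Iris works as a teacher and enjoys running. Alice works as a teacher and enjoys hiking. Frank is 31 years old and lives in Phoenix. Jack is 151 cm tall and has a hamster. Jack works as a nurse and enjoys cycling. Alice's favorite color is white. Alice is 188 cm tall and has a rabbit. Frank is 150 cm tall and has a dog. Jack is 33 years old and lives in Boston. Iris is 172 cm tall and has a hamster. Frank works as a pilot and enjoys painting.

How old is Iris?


Iris is 48 years old

48


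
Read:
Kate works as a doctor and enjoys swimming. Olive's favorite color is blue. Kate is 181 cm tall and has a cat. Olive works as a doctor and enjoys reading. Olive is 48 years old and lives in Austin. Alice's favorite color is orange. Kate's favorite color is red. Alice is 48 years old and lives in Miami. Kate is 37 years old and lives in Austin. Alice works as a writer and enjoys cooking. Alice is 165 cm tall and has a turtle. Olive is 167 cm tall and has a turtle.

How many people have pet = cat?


Count: 1

1


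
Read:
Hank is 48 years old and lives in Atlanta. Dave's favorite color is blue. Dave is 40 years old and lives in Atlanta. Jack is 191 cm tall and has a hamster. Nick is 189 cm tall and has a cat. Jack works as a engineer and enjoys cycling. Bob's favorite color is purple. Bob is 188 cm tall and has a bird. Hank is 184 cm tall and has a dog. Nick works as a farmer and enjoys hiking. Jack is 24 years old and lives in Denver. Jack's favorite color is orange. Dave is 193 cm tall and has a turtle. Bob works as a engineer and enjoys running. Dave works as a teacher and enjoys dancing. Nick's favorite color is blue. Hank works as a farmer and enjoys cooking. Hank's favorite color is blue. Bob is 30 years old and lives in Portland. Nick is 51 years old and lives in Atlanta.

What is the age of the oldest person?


Oldest: Nick at 51

51


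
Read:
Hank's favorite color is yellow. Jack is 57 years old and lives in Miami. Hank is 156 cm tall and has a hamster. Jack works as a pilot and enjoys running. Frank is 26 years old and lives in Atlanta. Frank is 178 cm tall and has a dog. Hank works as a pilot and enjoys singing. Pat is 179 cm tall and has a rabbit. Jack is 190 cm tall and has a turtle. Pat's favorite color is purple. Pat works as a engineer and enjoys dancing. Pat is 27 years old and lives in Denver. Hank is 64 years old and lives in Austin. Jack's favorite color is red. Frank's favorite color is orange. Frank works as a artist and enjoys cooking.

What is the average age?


Sum=174, n=4, avg=43.5

43.5


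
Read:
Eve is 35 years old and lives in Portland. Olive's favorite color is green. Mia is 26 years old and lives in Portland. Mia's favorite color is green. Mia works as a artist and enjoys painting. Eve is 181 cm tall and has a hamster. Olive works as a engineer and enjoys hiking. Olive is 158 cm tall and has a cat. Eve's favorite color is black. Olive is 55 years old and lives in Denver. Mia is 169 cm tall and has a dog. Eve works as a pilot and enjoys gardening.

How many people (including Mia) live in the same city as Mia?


Mia lives in Portland. Count = 2

2


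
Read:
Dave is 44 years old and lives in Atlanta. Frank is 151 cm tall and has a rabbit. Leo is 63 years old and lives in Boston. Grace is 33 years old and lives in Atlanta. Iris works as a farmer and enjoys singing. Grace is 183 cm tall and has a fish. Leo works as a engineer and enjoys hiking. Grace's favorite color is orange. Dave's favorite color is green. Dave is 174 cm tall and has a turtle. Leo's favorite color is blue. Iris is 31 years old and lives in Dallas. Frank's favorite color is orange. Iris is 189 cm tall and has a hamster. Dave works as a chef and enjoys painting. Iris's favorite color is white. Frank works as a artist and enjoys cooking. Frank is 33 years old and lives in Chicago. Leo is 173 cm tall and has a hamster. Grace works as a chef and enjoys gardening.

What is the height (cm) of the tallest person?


Tallest: Iris at 189 cm

189


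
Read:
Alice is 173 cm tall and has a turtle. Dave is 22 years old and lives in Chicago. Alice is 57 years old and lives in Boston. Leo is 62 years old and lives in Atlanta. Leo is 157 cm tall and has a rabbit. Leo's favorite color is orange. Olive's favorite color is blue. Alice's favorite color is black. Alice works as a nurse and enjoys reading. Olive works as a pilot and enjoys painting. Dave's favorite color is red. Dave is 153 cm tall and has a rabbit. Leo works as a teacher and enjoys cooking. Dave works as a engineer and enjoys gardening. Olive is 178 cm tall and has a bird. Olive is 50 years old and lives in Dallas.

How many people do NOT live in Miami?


Not in Miami: 4

4


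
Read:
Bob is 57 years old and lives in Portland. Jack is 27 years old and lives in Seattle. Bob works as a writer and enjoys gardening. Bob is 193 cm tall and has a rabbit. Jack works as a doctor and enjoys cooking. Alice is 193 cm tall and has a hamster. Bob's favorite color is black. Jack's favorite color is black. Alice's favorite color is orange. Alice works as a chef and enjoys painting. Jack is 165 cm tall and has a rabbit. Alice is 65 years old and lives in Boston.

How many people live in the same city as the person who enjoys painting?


Person with hobby painting is Alice, city Boston. Count = 1

1


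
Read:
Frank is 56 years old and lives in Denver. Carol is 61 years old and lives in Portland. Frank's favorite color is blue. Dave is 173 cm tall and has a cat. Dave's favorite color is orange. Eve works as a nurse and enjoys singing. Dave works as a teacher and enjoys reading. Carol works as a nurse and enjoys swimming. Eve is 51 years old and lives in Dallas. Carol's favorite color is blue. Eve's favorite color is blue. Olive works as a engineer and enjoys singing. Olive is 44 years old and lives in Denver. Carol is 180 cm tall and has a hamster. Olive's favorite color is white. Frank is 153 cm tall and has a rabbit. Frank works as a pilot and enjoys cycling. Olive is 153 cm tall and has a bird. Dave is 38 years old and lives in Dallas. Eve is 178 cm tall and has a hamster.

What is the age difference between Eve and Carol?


|51 - 61| = 10

10


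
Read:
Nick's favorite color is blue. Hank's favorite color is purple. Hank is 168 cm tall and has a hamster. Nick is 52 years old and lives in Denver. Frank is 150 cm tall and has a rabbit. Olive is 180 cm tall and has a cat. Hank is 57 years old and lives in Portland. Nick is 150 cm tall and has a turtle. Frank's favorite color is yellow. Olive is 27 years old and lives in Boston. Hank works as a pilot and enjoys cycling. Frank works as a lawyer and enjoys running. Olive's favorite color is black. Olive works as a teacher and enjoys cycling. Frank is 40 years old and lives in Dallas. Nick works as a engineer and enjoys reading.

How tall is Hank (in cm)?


Hank is 168 cm tall

168


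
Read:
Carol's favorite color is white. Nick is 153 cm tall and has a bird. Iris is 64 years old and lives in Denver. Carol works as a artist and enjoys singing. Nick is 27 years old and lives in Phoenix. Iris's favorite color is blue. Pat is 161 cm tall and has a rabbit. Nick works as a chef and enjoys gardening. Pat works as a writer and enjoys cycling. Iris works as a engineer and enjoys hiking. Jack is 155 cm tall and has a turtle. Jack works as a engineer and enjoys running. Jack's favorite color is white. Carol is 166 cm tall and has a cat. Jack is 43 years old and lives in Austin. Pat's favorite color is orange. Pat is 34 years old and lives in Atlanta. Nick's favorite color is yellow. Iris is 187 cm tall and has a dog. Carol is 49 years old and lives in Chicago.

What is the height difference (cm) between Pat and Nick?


|161 - 153| = 8

8


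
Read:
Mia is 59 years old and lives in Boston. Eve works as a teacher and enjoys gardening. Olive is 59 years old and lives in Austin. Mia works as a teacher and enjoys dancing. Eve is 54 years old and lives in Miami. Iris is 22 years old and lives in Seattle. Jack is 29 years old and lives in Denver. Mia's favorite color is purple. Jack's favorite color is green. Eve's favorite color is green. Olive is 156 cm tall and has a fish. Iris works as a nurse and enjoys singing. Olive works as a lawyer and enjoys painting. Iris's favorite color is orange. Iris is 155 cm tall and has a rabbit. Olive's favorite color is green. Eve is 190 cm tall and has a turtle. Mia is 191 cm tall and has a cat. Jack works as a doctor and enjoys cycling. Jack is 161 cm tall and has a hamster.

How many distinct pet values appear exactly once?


Unique pet values: 5

5


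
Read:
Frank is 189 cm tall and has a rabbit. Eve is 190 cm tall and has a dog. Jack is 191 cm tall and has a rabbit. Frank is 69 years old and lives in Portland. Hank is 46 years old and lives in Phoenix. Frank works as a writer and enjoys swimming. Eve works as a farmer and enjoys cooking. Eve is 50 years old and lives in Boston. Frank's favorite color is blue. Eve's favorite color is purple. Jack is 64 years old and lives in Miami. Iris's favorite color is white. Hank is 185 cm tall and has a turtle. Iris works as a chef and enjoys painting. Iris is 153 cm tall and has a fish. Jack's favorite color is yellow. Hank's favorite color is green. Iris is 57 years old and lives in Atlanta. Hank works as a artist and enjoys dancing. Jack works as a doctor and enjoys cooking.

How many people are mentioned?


People: Eve, Frank, Jack, Iris, Hank. Count = 5

5


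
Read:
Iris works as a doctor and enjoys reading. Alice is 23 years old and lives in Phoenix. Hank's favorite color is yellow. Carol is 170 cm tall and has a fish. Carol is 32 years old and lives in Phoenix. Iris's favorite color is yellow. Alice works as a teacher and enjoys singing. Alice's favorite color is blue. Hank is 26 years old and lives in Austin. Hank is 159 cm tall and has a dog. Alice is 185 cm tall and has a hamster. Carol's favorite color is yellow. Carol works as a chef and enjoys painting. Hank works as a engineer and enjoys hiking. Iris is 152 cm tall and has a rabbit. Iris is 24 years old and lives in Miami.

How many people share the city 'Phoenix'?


Count: 2

2


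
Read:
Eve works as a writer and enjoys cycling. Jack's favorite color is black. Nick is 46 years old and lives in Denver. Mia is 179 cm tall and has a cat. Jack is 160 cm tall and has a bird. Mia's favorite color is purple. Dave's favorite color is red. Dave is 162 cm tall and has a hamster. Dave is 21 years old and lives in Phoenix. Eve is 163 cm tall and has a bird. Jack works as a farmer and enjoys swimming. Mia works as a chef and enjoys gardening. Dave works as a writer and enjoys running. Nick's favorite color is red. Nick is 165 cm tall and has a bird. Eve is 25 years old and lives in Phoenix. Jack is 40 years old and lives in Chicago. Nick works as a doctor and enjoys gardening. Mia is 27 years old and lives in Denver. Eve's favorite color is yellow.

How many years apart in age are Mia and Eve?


27 vs 25, diff = 2

2


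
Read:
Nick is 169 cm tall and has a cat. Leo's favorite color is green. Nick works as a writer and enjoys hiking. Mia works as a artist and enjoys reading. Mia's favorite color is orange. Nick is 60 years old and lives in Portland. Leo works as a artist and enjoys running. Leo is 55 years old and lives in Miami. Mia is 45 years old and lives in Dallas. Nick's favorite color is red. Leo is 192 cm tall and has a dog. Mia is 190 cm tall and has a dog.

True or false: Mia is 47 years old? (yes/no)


Mia is actually 45. no

no


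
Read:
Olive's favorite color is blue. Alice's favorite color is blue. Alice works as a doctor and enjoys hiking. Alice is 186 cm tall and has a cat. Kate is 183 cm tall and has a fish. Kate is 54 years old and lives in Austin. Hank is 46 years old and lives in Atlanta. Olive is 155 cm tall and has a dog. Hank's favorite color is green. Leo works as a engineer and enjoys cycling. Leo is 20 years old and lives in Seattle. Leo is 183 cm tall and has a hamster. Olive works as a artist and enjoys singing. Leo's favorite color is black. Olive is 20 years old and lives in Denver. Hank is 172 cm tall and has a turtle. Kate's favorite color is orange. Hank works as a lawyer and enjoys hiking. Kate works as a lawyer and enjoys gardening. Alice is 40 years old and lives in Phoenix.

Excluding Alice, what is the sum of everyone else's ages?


Sum (excluding Alice): 140

140


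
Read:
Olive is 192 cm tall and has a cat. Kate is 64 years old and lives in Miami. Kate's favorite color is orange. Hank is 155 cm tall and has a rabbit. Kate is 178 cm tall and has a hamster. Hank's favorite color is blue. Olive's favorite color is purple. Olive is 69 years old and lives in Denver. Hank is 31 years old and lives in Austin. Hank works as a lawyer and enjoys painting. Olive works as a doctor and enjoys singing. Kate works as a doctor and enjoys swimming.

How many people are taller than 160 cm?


Taller than 160: 2

2


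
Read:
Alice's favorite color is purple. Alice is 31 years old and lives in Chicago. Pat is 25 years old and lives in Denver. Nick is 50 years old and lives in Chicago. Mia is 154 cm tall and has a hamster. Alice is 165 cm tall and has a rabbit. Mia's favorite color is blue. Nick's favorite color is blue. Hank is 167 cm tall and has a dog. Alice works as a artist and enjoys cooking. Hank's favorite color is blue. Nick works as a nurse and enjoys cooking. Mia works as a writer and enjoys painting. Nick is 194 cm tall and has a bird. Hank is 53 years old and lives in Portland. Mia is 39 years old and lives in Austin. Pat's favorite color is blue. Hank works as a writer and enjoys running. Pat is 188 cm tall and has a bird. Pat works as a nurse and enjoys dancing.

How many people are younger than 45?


Filter: 3

3
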